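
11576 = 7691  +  3885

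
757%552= 205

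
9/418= 9/418 = 0.02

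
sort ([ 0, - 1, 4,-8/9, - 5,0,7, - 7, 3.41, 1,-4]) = [ - 7 , - 5, - 4, - 1,-8/9,0,0, 1, 3.41,  4,7 ] 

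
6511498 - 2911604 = 3599894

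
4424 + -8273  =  -3849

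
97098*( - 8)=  - 776784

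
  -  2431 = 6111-8542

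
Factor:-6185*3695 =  - 22853575 =-  5^2*739^1*1237^1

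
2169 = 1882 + 287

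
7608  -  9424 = -1816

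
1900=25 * 76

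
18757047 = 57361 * 327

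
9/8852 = 9/8852 = 0.00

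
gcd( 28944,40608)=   432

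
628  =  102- - 526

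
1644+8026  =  9670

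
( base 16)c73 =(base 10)3187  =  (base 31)39p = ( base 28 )41N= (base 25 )52c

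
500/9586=250/4793 = 0.05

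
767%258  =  251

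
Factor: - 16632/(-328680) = 3^1*5^( - 1 )*7^1*83^ ( - 1 ) = 21/415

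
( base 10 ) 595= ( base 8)1123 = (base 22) 151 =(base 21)177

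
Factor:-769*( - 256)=196864 = 2^8*769^1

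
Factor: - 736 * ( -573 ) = 2^5*3^1*23^1*191^1 = 421728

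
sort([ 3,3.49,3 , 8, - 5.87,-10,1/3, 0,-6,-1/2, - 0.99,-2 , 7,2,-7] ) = [-10,-7,-6,-5.87 , - 2,- 0.99, - 1/2,0 , 1/3, 2, 3,  3, 3.49,7  ,  8 ]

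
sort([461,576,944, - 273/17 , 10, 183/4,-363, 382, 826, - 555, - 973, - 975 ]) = [ -975, - 973,-555,-363, -273/17, 10, 183/4, 382,  461, 576 , 826,  944]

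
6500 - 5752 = 748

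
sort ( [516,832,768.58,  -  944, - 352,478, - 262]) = [ - 944,  -  352, - 262,478,516,768.58 , 832]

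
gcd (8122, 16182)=62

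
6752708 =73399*92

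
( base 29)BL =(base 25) df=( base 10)340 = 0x154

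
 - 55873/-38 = 55873/38 = 1470.34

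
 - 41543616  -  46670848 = - 88214464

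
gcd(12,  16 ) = 4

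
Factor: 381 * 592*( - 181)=-2^4*3^1  *  37^1*127^1*181^1 = - 40824912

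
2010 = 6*335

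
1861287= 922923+938364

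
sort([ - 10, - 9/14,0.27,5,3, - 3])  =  [ - 10, - 3, - 9/14,0.27, 3, 5 ]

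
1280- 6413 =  - 5133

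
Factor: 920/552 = 5/3 = 3^(-1 )*5^1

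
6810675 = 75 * 90809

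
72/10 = 36/5 = 7.20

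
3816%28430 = 3816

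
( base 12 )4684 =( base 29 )9AH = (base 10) 7876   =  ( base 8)17304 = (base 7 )31651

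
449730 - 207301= 242429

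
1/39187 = 1/39187 = 0.00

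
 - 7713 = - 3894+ - 3819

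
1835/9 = 1835/9=203.89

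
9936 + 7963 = 17899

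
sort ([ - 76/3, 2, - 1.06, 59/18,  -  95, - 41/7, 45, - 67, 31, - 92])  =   [ - 95 , - 92,-67, - 76/3  , - 41/7, - 1.06, 2, 59/18, 31, 45]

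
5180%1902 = 1376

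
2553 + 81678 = 84231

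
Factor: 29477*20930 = 2^1*5^1*7^2 *13^1*23^1*4211^1 =616953610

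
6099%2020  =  39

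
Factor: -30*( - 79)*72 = 170640 = 2^4 * 3^3*5^1 * 79^1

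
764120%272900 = 218320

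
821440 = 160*5134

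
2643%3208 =2643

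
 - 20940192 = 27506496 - 48446688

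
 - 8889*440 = -3911160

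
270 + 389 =659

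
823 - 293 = 530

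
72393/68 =72393/68 = 1064.60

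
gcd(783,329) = 1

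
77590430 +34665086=112255516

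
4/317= 4/317  =  0.01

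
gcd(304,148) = 4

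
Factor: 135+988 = 1123^1 = 1123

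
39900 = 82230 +-42330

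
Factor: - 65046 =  - 2^1 * 3^1 *37^1 * 293^1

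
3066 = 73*42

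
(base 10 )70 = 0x46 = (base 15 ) 4A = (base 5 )240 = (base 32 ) 26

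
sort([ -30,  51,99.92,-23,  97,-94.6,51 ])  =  [ -94.6, - 30,-23,51, 51, 97,99.92]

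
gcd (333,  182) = 1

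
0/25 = 0 = 0.00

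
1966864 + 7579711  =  9546575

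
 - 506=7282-7788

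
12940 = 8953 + 3987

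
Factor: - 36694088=-2^3*563^1*8147^1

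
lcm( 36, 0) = 0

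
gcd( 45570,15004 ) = 62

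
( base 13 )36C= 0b1001010101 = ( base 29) kh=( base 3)211010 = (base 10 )597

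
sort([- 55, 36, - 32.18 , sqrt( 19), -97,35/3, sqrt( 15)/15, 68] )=[  -  97, -55, - 32.18, sqrt( 15)/15,sqrt( 19),35/3, 36,  68] 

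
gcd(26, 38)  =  2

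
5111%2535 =41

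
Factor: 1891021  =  11^1*353^1*487^1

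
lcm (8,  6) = 24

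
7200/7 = 1028 + 4/7 = 1028.57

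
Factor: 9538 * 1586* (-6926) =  - 2^3*13^1 *19^1 * 61^1*  251^1*3463^1=- 104771458168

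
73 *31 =2263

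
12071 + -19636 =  - 7565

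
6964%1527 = 856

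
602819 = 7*86117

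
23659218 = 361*65538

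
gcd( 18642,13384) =478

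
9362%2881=719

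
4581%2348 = 2233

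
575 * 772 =443900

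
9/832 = 9/832 = 0.01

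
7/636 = 7/636 = 0.01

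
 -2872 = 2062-4934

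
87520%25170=12010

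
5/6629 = 5/6629  =  0.00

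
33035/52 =635 + 15/52 = 635.29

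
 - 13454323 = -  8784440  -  4669883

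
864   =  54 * 16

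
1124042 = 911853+212189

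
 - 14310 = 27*(-530) 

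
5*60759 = 303795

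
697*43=29971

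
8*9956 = 79648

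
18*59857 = 1077426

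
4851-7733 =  - 2882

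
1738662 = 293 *5934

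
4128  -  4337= - 209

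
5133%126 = 93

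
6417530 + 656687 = 7074217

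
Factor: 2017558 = 2^1 * 1008779^1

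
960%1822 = 960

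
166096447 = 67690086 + 98406361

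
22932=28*819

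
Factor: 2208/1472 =3/2 = 2^( - 1)*3^1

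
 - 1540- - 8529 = 6989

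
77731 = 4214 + 73517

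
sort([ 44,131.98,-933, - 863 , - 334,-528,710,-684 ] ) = [ - 933, - 863,-684,  -  528, - 334,44, 131.98,710] 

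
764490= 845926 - 81436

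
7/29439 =7/29439 = 0.00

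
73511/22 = 73511/22 = 3341.41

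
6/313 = 6/313  =  0.02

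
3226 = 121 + 3105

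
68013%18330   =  13023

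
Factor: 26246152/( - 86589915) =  - 2^3*3^( - 1 )*5^(-1)*1699^1*1931^1*5772661^( - 1)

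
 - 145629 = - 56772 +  - 88857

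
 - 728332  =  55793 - 784125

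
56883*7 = 398181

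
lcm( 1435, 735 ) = 30135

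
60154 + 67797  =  127951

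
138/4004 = 69/2002 = 0.03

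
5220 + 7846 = 13066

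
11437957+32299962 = 43737919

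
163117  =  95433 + 67684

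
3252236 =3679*884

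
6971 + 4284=11255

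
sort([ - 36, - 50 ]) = [- 50, - 36]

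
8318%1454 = 1048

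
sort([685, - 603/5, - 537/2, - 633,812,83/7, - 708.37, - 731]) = [ - 731, - 708.37, - 633, - 537/2, - 603/5,83/7,685, 812]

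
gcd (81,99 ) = 9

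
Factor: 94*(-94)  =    -  8836 = - 2^2*47^2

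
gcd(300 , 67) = 1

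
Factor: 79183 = 13^1*6091^1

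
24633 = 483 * 51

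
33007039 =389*84851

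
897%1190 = 897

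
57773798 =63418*911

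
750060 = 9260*81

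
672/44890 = 336/22445=0.01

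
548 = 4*137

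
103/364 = 103/364= 0.28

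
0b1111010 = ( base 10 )122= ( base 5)442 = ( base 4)1322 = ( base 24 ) 52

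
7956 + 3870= 11826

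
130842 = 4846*27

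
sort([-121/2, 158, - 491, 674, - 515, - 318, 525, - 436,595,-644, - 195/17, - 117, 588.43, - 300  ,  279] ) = [ - 644, - 515, - 491,- 436, - 318, - 300, - 117, - 121/2, - 195/17,158, 279, 525 , 588.43,595, 674]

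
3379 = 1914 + 1465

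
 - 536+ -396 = -932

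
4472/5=894 +2/5 = 894.40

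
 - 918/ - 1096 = 459/548 = 0.84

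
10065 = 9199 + 866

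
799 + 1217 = 2016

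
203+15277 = 15480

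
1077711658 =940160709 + 137550949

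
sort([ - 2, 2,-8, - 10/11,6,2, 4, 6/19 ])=[-8, - 2, - 10/11, 6/19, 2,2,4, 6 ] 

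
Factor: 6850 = 2^1*5^2*137^1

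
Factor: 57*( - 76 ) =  - 4332= -2^2*3^1*19^2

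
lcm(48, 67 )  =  3216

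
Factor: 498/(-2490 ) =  - 1/5 =- 5^(  -  1 ) 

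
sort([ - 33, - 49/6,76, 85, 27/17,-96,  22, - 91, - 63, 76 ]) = [ - 96 , - 91, - 63,-33, - 49/6, 27/17,  22,76 , 76, 85 ]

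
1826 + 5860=7686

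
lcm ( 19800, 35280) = 1940400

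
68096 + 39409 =107505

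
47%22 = 3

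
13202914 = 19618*673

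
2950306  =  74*39869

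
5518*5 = 27590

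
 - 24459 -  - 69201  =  44742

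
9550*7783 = 74327650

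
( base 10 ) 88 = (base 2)1011000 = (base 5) 323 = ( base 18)4G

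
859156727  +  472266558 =1331423285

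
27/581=27/581 = 0.05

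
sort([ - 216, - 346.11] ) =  [-346.11, - 216 ]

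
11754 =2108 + 9646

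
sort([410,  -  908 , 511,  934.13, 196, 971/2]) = [ - 908,196, 410,971/2, 511,934.13]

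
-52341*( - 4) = 209364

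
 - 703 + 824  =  121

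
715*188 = 134420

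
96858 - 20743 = 76115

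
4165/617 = 4165/617 = 6.75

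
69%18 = 15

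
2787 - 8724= - 5937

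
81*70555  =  5714955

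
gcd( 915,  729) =3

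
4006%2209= 1797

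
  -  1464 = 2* (- 732)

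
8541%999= 549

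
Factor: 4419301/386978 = 2^( - 1 ) * 181^( - 1 ) * 197^1*1069^( - 1) *22433^1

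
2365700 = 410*5770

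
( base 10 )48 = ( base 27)1L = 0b110000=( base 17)2e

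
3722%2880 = 842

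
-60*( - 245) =14700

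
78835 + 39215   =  118050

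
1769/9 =196 + 5/9 = 196.56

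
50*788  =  39400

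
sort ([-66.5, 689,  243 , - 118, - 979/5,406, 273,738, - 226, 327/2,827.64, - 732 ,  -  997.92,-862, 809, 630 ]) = [ - 997.92, - 862, - 732 , - 226, - 979/5, - 118 , - 66.5,  327/2,243,  273 , 406 , 630, 689,  738,809, 827.64] 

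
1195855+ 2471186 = 3667041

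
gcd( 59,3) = 1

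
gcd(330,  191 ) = 1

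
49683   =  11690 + 37993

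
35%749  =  35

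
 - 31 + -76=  - 107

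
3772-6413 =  - 2641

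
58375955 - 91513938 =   -  33137983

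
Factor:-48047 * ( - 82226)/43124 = 2^(-1)*23^1*2089^1*10781^( - 1) * 41113^1= 1975356311/21562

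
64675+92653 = 157328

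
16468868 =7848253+8620615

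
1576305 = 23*68535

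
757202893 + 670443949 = 1427646842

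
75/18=25/6= 4.17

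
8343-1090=7253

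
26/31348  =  13/15674 = 0.00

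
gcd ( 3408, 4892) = 4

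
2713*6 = 16278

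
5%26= 5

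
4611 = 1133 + 3478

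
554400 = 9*61600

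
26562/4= 13281/2 = 6640.50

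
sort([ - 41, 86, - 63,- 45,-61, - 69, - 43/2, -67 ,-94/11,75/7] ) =[-69, - 67,  -  63,-61, - 45, - 41, - 43/2, - 94/11 , 75/7 , 86 ] 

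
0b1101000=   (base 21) 4k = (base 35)2Y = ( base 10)104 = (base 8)150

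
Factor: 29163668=2^2*277^1*26321^1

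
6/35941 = 6/35941 = 0.00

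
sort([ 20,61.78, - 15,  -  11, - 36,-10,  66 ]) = [ - 36, - 15, - 11, - 10, 20, 61.78, 66]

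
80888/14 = 40444/7 =5777.71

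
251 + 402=653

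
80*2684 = 214720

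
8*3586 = 28688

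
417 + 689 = 1106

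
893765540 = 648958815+244806725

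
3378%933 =579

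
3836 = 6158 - 2322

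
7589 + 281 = 7870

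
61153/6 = 10192 + 1/6 = 10192.17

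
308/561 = 28/51 = 0.55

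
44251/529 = 44251/529 = 83.65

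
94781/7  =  13540 + 1/7= 13540.14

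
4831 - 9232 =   -  4401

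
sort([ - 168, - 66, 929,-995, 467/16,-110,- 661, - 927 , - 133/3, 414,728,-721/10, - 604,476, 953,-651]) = [ - 995, - 927, - 661,-651, - 604, - 168,  -  110, - 721/10, - 66, - 133/3,467/16, 414, 476,  728 , 929, 953]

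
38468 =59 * 652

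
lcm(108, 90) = 540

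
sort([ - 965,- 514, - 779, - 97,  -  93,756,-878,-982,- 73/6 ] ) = [-982 ,-965,- 878, - 779 , - 514 ,-97, - 93,  -  73/6,756] 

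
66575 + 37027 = 103602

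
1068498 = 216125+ 852373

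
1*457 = 457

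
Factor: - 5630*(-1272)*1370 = 2^5 * 3^1*5^2*53^1*137^1* 563^1=9811063200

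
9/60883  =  9/60883 = 0.00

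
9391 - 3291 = 6100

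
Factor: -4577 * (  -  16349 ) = 23^1*199^1*16349^1 = 74829373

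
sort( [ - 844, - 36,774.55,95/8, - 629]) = [ - 844, - 629,-36, 95/8,  774.55 ]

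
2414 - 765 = 1649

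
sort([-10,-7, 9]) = [ - 10,- 7, 9 ]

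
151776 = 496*306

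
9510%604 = 450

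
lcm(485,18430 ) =18430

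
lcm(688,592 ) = 25456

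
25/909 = 25/909 = 0.03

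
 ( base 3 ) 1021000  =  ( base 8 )1626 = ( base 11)765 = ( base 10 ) 918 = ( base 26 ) 198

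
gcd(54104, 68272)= 8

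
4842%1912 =1018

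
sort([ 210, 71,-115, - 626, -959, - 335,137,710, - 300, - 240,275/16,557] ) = [ - 959, -626, - 335,  -  300,-240, - 115,275/16,71,137, 210,  557, 710]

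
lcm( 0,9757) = 0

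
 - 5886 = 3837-9723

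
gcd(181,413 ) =1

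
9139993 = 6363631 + 2776362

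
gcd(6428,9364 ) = 4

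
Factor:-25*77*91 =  - 5^2*7^2*11^1*13^1=-  175175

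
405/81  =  5  =  5.00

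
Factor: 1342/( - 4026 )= - 1/3 = - 3^( - 1)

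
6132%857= 133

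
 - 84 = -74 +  - 10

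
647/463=647/463 = 1.40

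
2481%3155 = 2481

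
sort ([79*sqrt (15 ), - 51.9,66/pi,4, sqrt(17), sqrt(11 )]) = [ -51.9,sqrt( 11),4,sqrt(17 ),66/pi,  79*sqrt( 15 )]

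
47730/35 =9546/7 = 1363.71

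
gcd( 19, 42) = 1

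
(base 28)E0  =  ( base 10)392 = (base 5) 3032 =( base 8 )610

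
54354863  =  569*95527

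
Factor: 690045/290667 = 5^1 * 13^ ( - 1)*29^( - 1)*179^1 = 895/377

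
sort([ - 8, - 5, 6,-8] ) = [ - 8, - 8,  -  5, 6]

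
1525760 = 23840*64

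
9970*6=59820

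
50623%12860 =12043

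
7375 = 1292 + 6083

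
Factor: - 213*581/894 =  - 2^(-1)*7^1*71^1*83^1*149^( - 1) = -  41251/298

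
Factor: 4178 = 2^1*2089^1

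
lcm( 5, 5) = 5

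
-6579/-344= 153/8 = 19.12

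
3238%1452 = 334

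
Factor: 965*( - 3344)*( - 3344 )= 10790954240= 2^8*5^1 * 11^2*19^2*193^1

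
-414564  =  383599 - 798163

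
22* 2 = 44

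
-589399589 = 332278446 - 921678035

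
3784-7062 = -3278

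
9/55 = 9/55 = 0.16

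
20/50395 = 4/10079 = 0.00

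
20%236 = 20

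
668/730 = 334/365 = 0.92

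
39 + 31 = 70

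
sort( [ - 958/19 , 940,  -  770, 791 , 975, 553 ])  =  [-770, - 958/19,  553,791,940 , 975 ] 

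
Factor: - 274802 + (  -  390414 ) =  - 2^7*5197^1 =- 665216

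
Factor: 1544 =2^3*193^1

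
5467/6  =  911 + 1/6 = 911.17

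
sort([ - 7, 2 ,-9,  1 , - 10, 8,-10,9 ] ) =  [ - 10,-10,  -  9, - 7, 1 , 2,8,9 ] 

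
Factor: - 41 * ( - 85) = 5^1*17^1 * 41^1  =  3485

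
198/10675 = 198/10675 = 0.02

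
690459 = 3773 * 183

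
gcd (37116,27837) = 9279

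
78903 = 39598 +39305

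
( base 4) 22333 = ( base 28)P3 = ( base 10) 703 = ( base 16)2BF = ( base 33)LA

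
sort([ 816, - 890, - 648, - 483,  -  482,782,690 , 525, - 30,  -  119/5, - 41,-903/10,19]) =[  -  890, - 648,  -  483, -482,-903/10,-41,  -  30,  -  119/5,19 , 525,690, 782,816 ] 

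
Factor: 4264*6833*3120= 2^7*3^1 * 5^1*13^2  *  41^1*6833^1 =90904045440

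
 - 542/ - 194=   2 + 77/97 = 2.79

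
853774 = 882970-29196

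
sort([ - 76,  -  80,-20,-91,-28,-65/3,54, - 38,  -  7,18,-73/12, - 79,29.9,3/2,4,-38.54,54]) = [-91, - 80, - 79, - 76, - 38.54,-38,  -  28, - 65/3,-20, - 7, - 73/12,3/2,4, 18,29.9,54,54 ] 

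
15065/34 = 15065/34= 443.09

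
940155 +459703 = 1399858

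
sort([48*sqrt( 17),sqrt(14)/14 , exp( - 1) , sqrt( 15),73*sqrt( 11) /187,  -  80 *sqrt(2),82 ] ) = [-80 * sqrt( 2),  sqrt(14)/14, exp( - 1),73*sqrt( 11)/187,  sqrt(15), 82, 48 * sqrt( 17 )] 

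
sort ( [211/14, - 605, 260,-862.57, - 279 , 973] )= [ - 862.57, - 605, - 279,211/14 , 260, 973]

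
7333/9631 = 7333/9631 = 0.76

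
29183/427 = 68+21/61=68.34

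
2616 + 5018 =7634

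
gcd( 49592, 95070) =2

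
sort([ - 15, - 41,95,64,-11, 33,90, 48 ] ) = [ - 41, - 15,  -  11,33, 48,64, 90, 95]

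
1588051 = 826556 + 761495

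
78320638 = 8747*8954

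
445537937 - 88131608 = 357406329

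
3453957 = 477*7241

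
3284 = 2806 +478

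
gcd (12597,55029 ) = 663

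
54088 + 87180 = 141268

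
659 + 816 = 1475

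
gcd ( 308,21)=7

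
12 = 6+6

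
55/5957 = 55/5957 = 0.01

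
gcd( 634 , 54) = 2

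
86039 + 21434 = 107473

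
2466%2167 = 299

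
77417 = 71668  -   - 5749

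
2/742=1/371   =  0.00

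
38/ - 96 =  - 1  +  29/48 = - 0.40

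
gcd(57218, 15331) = 1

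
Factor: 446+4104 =2^1*5^2 * 7^1  *  13^1 = 4550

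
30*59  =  1770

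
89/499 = 89/499 = 0.18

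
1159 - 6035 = -4876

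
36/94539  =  12/31513 =0.00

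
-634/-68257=634/68257 = 0.01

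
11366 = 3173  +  8193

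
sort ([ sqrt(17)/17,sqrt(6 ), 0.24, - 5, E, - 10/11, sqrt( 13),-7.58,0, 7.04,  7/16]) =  [- 7.58,-5,  -  10/11,0, 0.24, sqrt(17)/17 , 7/16,sqrt( 6 ), E, sqrt( 13 ),7.04]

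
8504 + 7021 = 15525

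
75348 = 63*1196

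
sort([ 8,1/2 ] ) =[1/2, 8]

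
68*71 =4828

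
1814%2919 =1814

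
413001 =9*45889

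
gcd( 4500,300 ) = 300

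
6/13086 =1/2181 =0.00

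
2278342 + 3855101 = 6133443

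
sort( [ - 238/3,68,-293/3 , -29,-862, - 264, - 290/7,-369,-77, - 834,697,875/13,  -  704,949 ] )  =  [  -  862, - 834,  -  704, - 369, - 264, - 293/3, - 238/3,  -  77, - 290/7, - 29,875/13, 68, 697,  949 ] 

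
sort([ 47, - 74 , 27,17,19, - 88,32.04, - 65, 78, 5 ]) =[-88, - 74, - 65,  5 , 17, 19,27, 32.04,47, 78 ]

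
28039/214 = 131 + 5/214 = 131.02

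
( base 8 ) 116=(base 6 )210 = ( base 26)30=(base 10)78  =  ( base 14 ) 58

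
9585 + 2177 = 11762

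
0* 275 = 0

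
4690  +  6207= 10897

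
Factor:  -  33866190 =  - 2^1*3^2*5^1*376291^1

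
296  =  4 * 74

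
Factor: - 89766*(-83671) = 2^1 * 3^2 * 7^1*4987^1 * 11953^1 = 7510810986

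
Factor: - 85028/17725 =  - 2^2*5^( - 2 )*29^1* 709^( - 1)*733^1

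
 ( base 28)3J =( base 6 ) 251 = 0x67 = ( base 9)124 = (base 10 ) 103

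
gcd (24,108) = 12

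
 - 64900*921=  -  59772900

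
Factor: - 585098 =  - 2^1 * 292549^1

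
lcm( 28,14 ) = 28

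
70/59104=35/29552 = 0.00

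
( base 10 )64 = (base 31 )22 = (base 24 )2g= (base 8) 100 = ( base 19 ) 37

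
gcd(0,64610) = 64610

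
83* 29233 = 2426339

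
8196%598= 422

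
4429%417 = 259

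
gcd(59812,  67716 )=76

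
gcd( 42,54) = 6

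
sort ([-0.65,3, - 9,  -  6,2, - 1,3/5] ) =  [- 9,-6, - 1 ,-0.65, 3/5,  2,3 ] 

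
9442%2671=1429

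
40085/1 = 40085 = 40085.00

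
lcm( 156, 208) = 624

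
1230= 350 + 880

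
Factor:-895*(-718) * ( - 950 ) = -610479500 = - 2^2* 5^3* 19^1*179^1*359^1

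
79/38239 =79/38239 = 0.00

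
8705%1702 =195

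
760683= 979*777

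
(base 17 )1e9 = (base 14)2A4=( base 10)536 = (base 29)ie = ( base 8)1030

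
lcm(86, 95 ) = 8170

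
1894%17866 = 1894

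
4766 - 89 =4677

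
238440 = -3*( -79480)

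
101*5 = 505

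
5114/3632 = 2557/1816 = 1.41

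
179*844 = 151076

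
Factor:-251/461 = -251^1*461^(-1 )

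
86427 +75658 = 162085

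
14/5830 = 7/2915=   0.00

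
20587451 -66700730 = -46113279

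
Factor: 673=673^1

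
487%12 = 7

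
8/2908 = 2/727 = 0.00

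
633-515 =118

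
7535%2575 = 2385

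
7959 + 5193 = 13152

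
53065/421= 126 + 19/421 = 126.05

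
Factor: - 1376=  - 2^5*43^1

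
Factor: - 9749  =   - 9749^1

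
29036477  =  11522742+17513735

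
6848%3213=422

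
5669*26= 147394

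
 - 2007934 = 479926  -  2487860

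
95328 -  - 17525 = 112853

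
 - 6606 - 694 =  - 7300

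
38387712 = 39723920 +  - 1336208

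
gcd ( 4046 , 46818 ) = 578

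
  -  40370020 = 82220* (- 491)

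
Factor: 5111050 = 2^1*5^2*7^1*17^1*859^1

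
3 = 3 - 0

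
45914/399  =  115+ 29/399 = 115.07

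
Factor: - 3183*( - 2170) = 6907110 = 2^1*3^1*5^1*7^1*31^1*1061^1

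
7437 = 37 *201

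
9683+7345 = 17028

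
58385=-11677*(-5) 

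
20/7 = 2 + 6/7 = 2.86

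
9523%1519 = 409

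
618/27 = 206/9 = 22.89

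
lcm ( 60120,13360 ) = 120240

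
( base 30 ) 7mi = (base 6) 52150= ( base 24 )c2i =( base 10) 6978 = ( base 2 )1101101000010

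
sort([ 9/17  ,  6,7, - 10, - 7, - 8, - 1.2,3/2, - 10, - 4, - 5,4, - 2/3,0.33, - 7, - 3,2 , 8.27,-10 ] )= [-10 , - 10, - 10, - 8  , - 7, - 7, - 5, - 4, - 3, - 1.2, - 2/3,0.33,9/17, 3/2,2, 4,6,7,8.27] 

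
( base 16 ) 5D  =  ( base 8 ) 135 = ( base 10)93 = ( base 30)33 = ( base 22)45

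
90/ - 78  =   -2 + 11/13 = -  1.15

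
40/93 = 40/93 = 0.43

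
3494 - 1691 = 1803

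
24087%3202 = 1673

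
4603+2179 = 6782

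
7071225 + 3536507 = 10607732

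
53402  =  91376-37974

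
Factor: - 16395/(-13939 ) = 3^1 * 5^1 * 53^(-1 )*263^( -1 )*1093^1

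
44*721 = 31724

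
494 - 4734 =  - 4240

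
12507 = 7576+4931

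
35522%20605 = 14917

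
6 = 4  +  2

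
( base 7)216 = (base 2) 1101111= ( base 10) 111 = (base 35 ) 36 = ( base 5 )421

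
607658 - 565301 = 42357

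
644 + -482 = 162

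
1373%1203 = 170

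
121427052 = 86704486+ 34722566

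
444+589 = 1033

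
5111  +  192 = 5303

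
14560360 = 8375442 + 6184918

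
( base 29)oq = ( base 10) 722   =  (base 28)PM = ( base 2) 1011010010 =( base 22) 1ai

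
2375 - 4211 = -1836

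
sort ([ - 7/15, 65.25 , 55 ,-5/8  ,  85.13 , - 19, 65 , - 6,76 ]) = [-19,  -  6, - 5/8,-7/15,55,65,65.25, 76, 85.13 ]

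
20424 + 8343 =28767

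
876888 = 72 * 12179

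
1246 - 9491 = - 8245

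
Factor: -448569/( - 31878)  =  197/14  =  2^( - 1)*7^( - 1 )*197^1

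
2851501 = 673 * 4237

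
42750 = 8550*5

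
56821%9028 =2653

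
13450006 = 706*19051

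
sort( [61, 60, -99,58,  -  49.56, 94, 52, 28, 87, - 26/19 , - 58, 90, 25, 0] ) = [  -  99 , - 58,  -  49.56,-26/19, 0, 25, 28, 52, 58,60, 61, 87,90, 94 ]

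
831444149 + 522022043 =1353466192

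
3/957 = 1/319 = 0.00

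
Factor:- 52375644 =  - 2^2*3^2*107^1*13597^1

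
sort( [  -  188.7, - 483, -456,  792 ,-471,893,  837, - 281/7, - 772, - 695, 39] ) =[ - 772 , - 695, - 483, - 471, - 456, - 188.7,-281/7,  39, 792,837,  893 ]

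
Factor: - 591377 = - 591377^1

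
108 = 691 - 583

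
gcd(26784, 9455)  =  31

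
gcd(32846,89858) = 2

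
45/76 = 45/76 =0.59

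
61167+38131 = 99298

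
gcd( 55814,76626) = 946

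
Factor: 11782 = 2^1*43^1*137^1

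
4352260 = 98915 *44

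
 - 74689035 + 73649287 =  -1039748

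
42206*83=3503098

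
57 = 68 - 11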